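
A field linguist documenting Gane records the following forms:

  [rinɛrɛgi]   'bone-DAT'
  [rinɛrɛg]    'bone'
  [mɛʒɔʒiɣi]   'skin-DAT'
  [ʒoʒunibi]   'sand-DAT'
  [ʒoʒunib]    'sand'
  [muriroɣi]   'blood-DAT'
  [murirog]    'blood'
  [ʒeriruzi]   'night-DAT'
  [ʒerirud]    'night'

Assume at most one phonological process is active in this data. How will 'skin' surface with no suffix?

In [muriroɣi] and [murirog] the final segment of 'blood' alternates: [ɣ] ~ [g].
Compare 'bone', with invariant [g] in [rinɛrɛgi] and [rinɛrɛg]: an analysis with underlying /g/ and a rule producing [ɣ] before the DAT suffix would wrongly predict alternation here too.
The underlying segment must be /ɣ/; voiced fricatives become stops word-finally, yielding [g] there.
From [mɛʒɔʒiɣi] the stem 'skin' is /mɛʒɔʒiɣ/; word-finally this yields [mɛʒɔʒig].

[mɛʒɔʒig]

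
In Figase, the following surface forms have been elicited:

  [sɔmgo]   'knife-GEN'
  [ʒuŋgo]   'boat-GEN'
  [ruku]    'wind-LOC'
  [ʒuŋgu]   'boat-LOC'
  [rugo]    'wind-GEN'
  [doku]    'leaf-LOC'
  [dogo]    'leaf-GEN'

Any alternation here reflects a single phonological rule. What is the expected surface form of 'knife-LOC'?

The LOC suffix surfaces as [-gu] and [-ku], depending on the final segment of the stem.
The GEN suffix, which begins with [g], is invariant after every stem; so [g] is not altered by any rule here.
The LOC suffix is therefore /-ku/ underlyingly, with post-nasal voicing: voiceless stops become voiced after a nasal.
After 'knife', which ends in a nasal, the suffix surfaces as [-gu], giving [sɔmgu].

[sɔmgu]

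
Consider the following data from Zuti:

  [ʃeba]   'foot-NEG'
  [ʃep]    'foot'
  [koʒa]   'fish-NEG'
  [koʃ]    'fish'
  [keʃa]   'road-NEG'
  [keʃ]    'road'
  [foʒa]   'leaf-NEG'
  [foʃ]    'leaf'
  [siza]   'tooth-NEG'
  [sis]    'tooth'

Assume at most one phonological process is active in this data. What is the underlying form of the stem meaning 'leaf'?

/foʒ/

The root 'leaf' surfaces as [foʒa] and [foʃ], with a stem-final [ʒ] ~ [ʃ] alternation.
But 'road' keeps [ʃ] in both environments ([keʃa], [keʃ]), so there is no rule changing /ʃ/ to [ʒ] before the NEG suffix.
Therefore /ʒ/ is basic and [ʃ] is derived by word-final obstruent devoicing (voiced obstruents become voiceless word-finally).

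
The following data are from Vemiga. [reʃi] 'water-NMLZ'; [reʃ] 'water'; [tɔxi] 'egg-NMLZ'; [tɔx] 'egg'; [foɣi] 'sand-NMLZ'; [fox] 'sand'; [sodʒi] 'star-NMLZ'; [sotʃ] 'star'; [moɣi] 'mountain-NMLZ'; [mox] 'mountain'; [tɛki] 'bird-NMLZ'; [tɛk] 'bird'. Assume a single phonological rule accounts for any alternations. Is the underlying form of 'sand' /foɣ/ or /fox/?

/foɣ/

The stem for 'sand' ends in [ɣ] in [foɣi] but [x] in [fox].
If /x/ were underlying and a rule turned it into [ɣ] before the NMLZ suffix, 'egg' would also alternate; but it has [x] in both [tɔxi] and [tɔx].
So /ɣ/ is underlying, and a rule of word-final obstruent devoicing — voiced obstruents become voiceless word-finally — gives [x].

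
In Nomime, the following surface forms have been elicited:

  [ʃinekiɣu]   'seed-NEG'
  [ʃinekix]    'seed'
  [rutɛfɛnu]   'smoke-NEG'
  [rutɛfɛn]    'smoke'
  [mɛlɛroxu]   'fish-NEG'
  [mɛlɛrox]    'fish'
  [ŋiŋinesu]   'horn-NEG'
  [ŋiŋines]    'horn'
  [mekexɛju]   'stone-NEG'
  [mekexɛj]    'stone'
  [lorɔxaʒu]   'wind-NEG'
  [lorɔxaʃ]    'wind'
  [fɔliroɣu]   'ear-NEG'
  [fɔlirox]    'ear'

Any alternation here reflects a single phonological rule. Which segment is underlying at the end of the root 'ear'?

In [fɔliroɣu] and [fɔlirox] the final segment of 'ear' alternates: [ɣ] ~ [x].
The stem 'fish' ([mɛlɛroxu], [mɛlɛrox]) shows [x] unchanged in both environments, so [x] cannot be basic with [ɣ] derived before the NEG suffix.
The alternation reflects word-final obstruent devoicing: voiced obstruents become voiceless word-finally. /ɣ/ is underlying.

/ɣ/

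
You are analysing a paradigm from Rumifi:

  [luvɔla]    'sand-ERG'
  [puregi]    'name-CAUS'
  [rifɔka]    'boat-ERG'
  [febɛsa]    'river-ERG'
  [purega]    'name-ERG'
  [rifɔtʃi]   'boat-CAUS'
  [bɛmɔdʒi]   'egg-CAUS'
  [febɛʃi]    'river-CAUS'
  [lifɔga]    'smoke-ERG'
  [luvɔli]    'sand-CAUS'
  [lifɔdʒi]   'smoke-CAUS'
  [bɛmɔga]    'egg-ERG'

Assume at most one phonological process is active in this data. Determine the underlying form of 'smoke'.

The root 'smoke' surfaces as [lifɔdʒi] and [lifɔga], with a stem-final [dʒ] ~ [g] alternation.
Compare 'name', with invariant [g] in [puregi] and [purega]: an analysis with underlying /g/ and a rule producing [dʒ] before the CAUS suffix would wrongly predict alternation here too.
The alternation reflects depalatalization: palato-alveolar /tʃ/, /dʒ/ and /ʃ/ become [k], [g] and [s] when no front vowel follows. /dʒ/ is underlying.

/lifɔdʒ/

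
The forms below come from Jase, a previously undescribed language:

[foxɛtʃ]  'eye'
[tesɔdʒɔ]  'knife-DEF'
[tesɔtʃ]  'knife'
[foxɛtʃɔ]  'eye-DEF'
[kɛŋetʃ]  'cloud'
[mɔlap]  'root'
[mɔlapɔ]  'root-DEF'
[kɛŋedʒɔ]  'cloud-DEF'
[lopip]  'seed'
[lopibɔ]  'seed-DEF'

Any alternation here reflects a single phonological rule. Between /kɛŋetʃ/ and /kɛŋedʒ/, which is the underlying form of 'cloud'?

/kɛŋedʒ/

'cloud' shows [dʒ] ~ [tʃ] at the end of the stem ([kɛŋedʒɔ] vs [kɛŋetʃ]).
The stem 'eye' ([foxɛtʃɔ], [foxɛtʃ]) shows [tʃ] unchanged in both environments, so [tʃ] cannot be basic with [dʒ] derived before the DEF suffix.
The underlying segment must be /dʒ/; voiced obstruents become voiceless word-finally, yielding [tʃ] there.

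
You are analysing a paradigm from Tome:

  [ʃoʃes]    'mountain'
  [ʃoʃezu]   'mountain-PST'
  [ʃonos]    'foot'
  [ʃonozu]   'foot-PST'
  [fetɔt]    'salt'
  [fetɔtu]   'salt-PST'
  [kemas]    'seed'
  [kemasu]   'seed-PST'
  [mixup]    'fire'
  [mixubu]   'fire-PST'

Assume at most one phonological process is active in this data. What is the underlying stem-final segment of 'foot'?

/z/

'foot' shows [s] ~ [z] at the end of the stem ([ʃonos] vs [ʃonozu]).
But 'seed' keeps [s] in both environments ([kemas], [kemasu]), so there is no rule changing /s/ to [z] before the PST suffix.
So /z/ is underlying, and a rule of word-final obstruent devoicing — voiced obstruents become voiceless word-finally — gives [s].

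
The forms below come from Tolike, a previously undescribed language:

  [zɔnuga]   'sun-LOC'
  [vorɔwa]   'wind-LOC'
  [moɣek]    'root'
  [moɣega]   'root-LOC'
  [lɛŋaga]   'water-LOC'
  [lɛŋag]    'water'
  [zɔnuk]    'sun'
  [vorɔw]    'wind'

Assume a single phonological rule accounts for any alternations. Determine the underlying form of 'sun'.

/zɔnuk/

In [zɔnuk] and [zɔnuga] the final segment of 'sun' alternates: [k] ~ [g].
If /g/ were underlying and a rule turned it into [k] in isolation, 'water' would also alternate; but it has [g] in both [lɛŋag] and [lɛŋaga].
The alternation reflects intervocalic voicing: voiceless stops become voiced between vowels. /k/ is underlying.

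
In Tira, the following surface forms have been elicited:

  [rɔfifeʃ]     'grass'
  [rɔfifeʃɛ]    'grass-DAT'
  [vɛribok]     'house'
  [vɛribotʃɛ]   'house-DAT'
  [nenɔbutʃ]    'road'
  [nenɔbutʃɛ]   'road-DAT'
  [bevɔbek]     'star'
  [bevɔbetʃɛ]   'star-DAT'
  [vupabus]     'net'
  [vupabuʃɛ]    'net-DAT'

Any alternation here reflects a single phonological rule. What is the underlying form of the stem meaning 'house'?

The stem for 'house' ends in [k] in [vɛribok] but [tʃ] in [vɛribotʃɛ].
But 'road' keeps [tʃ] in both environments ([nenɔbutʃ], [nenɔbutʃɛ]), so there is no rule changing /tʃ/ to [k] in isolation.
So /k/ is underlying, and a rule of palatalization before a front vowel — /k/ and /s/ become palato-alveolar [tʃ] and [ʃ] before a front vowel — gives [tʃ].

/vɛribok/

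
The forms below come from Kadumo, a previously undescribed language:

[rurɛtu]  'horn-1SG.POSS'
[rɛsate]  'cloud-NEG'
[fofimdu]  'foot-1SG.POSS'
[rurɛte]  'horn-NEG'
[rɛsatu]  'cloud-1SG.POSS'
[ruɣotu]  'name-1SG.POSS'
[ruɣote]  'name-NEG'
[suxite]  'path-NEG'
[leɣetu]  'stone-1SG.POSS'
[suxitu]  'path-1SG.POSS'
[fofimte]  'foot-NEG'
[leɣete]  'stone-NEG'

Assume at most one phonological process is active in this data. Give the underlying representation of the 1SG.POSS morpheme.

/-du/

The 1SG.POSS suffix surfaces as [-du] and [-tu], depending on the final segment of the stem.
The NEG suffix, which begins with [t], is invariant after every stem; so [t] is not altered by any rule here.
The 1SG.POSS suffix is therefore /-du/ underlyingly, with post-vocalic devoicing: voiced stops become voiceless after a vowel.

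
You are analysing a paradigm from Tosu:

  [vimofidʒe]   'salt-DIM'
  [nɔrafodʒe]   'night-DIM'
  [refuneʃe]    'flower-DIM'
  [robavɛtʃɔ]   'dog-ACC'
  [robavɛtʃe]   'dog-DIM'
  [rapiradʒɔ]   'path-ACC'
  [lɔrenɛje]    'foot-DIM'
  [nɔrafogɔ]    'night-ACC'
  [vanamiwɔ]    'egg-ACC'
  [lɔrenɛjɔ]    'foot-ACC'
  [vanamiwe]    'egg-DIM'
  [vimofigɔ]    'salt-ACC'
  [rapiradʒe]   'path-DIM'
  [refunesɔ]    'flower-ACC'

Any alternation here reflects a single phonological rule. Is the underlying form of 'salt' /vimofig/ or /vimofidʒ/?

'salt' shows [g] ~ [dʒ] at the end of the stem ([vimofigɔ] vs [vimofidʒe]).
If /dʒ/ were underlying and a rule turned it into [g] before the ACC suffix, 'path' would also alternate; but it has [dʒ] in both [rapiradʒɔ] and [rapiradʒe].
So /g/ is underlying, and a rule of palatalization before a front vowel — /g/ and /s/ become palato-alveolar [dʒ] and [ʃ] before a front vowel — gives [dʒ].

/vimofig/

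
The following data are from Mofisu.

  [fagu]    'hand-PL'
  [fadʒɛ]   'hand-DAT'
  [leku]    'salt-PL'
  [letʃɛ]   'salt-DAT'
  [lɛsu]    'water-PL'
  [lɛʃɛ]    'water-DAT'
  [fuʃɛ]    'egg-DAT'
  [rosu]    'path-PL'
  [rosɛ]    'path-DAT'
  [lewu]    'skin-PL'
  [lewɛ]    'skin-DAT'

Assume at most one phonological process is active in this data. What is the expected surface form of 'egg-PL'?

The root 'water' surfaces as [lɛsu] and [lɛʃɛ], with a stem-final [s] ~ [ʃ] alternation.
But 'path' keeps [s] in both environments ([rosu], [rosɛ]), so there is no rule changing /s/ to [ʃ] before the DAT suffix.
So /ʃ/ is underlying, and a rule of depalatalization — palato-alveolar /tʃ/, /dʒ/ and /ʃ/ become [k], [g] and [s] when no front vowel follows — gives [s].
From [fuʃɛ] the stem 'egg' is /fuʃ/; when no front vowel follows this yields [fusu].

[fusu]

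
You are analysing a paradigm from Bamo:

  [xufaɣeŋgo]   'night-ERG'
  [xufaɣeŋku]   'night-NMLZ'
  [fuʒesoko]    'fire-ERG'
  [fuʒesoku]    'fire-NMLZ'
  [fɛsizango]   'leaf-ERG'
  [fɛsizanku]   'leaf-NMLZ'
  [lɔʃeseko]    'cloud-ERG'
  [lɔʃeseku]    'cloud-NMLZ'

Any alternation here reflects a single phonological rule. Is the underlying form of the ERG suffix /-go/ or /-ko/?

/-go/

The ERG morpheme has two allomorphs, [-go] and [-ko].
The NMLZ suffix, which begins with [k], is invariant after every stem; so [k] is not altered by any rule here.
The ERG suffix is therefore /-go/ underlyingly, with post-vocalic devoicing: voiced stops become voiceless after a vowel.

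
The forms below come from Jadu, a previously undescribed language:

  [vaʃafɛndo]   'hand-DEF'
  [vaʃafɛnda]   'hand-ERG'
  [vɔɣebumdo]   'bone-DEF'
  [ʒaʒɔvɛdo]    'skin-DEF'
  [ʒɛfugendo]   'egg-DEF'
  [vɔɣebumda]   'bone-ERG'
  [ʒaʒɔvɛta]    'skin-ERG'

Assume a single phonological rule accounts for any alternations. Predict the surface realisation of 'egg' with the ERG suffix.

The ERG morpheme has two allomorphs, [-da] and [-ta].
The DEF suffix, which begins with [d], is invariant after every stem; so [d] is not altered by any rule here.
So the underlying form is /-ta/, and voiceless stops become voiced after a nasal.
After 'egg', which ends in a nasal, the suffix surfaces as [-da], giving [ʒɛfugenda].

[ʒɛfugenda]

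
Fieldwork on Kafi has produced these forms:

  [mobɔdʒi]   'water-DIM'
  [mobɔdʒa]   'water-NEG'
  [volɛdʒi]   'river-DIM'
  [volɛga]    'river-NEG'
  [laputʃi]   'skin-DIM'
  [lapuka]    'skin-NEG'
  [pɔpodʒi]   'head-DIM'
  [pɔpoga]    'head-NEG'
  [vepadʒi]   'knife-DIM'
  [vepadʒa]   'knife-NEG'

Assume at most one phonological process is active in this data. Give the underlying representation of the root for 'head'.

/pɔpog/

'head' shows [dʒ] ~ [g] at the end of the stem ([pɔpodʒi] vs [pɔpoga]).
But 'knife' keeps [dʒ] in both environments ([vepadʒi], [vepadʒa]), so there is no rule changing /dʒ/ to [g] before the NEG suffix.
Therefore /g/ is basic and [dʒ] is derived by palatalization before a front vowel (/k/ and /g/ become palato-alveolar [tʃ] and [dʒ] before a front vowel).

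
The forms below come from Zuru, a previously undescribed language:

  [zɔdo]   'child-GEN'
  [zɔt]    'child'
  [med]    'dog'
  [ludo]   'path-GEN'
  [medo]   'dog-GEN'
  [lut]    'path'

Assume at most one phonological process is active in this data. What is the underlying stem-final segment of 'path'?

/t/

'path' shows [d] ~ [t] at the end of the stem ([ludo] vs [lut]).
Compare 'dog', with invariant [d] in [medo] and [med]: an analysis with underlying /d/ and a rule producing [t] in isolation would wrongly predict alternation here too.
So /t/ is underlying, and a rule of intervocalic voicing — voiceless stops become voiced between vowels — gives [d].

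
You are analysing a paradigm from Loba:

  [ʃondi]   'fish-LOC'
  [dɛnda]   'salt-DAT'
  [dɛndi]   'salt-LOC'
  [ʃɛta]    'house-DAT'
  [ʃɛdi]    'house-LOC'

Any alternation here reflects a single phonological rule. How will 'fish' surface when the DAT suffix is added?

The DAT suffix surfaces as [-da] and [-ta], depending on the final segment of the stem.
By contrast the LOC suffix keeps its initial [d] throughout — that segment must be underlying.
The DAT suffix is therefore /-ta/ underlyingly, with post-nasal voicing: voiceless stops become voiced after a nasal.
After 'fish', which ends in a nasal, the suffix surfaces as [-da], giving [ʃonda].

[ʃonda]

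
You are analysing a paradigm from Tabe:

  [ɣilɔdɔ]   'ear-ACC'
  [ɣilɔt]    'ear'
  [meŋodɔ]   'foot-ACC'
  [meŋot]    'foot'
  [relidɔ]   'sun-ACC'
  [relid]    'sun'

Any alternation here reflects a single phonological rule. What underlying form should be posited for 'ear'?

The root 'ear' surfaces as [ɣilɔdɔ] and [ɣilɔt], with a stem-final [d] ~ [t] alternation.
If /d/ were underlying and a rule turned it into [t] in isolation, 'sun' would also alternate; but it has [d] in both [relidɔ] and [relid].
Therefore /t/ is basic and [d] is derived by intervocalic voicing (voiceless stops become voiced between vowels).

/ɣilɔt/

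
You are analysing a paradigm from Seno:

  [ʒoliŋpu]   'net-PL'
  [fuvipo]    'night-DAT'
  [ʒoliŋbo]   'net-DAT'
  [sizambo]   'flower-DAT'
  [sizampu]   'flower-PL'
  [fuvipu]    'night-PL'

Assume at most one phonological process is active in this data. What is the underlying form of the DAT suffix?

/-bo/

The DAT suffix surfaces as [-bo] and [-po], depending on the final segment of the stem.
By contrast the PL suffix keeps its initial [p] throughout — that segment must be underlying.
So the underlying form is /-bo/, and voiced stops become voiceless after a vowel.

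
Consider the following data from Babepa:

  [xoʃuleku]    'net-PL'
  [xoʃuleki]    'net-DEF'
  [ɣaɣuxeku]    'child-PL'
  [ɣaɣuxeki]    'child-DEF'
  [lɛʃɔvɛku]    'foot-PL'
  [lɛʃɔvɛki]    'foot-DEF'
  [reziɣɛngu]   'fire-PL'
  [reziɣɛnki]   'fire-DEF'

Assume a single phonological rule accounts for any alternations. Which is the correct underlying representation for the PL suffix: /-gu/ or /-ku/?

/-gu/

The PL morpheme has two allomorphs, [-gu] and [-ku].
By contrast the DEF suffix keeps its initial [k] throughout — that segment must be underlying.
So the underlying form is /-gu/, and voiced stops become voiceless after a vowel.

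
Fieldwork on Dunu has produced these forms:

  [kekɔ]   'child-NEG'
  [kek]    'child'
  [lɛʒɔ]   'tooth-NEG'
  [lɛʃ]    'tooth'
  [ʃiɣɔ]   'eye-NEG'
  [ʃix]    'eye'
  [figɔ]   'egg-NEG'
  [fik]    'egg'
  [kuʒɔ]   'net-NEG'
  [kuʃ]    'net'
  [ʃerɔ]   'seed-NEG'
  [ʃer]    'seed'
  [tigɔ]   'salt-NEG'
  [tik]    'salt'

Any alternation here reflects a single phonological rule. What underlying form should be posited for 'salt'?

'salt' shows [g] ~ [k] at the end of the stem ([tigɔ] vs [tik]).
Compare 'child', with invariant [k] in [kekɔ] and [kek]: an analysis with underlying /k/ and a rule producing [g] before the NEG suffix would wrongly predict alternation here too.
The alternation reflects word-final obstruent devoicing: voiced obstruents become voiceless word-finally. /g/ is underlying.
Hence 'salt' is /tig/ underlyingly.

/tig/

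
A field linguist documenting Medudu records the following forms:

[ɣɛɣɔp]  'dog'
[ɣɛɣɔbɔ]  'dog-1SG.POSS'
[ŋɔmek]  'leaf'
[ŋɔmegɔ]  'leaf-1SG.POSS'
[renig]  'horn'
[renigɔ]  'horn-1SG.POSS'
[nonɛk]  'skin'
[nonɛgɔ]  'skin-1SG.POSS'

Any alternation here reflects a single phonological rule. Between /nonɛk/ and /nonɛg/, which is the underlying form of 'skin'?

/nonɛk/

The root 'skin' surfaces as [nonɛk] and [nonɛgɔ], with a stem-final [k] ~ [g] alternation.
But 'horn' keeps [g] in both environments ([renig], [renigɔ]), so there is no rule changing /g/ to [k] in isolation.
So /k/ is underlying, and a rule of intervocalic voicing — voiceless stops become voiced between vowels — gives [g].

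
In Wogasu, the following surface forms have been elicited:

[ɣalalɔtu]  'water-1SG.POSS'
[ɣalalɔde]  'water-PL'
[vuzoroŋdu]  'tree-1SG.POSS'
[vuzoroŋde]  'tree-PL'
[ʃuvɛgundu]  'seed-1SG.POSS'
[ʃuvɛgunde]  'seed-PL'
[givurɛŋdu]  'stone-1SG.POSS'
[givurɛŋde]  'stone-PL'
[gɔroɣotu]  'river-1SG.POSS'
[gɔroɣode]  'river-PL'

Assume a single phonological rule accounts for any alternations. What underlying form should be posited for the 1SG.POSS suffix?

The 1SG.POSS suffix surfaces as [-du] and [-tu], depending on the final segment of the stem.
The PL suffix, which begins with [d], is invariant after every stem; so [d] is not altered by any rule here.
The 1SG.POSS suffix is therefore /-tu/ underlyingly, with post-nasal voicing: voiceless stops become voiced after a nasal.

/-tu/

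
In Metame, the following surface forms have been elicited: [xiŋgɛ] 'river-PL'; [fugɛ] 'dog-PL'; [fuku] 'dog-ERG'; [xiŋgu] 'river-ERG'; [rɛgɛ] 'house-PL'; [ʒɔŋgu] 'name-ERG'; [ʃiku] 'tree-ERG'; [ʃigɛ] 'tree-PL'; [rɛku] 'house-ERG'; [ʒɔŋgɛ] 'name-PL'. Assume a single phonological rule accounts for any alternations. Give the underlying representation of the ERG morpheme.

The ERG morpheme has two allomorphs, [-gu] and [-ku].
By contrast the PL suffix keeps its initial [g] throughout — that segment must be underlying.
The ERG suffix is therefore /-ku/ underlyingly, with post-nasal voicing: voiceless stops become voiced after a nasal.

/-ku/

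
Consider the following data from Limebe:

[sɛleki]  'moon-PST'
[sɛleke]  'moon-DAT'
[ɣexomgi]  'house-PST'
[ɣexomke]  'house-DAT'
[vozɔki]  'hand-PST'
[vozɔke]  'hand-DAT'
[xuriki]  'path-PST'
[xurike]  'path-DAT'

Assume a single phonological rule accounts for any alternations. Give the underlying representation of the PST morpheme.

/-gi/

The PST morpheme has two allomorphs, [-gi] and [-ki].
The DAT suffix, which begins with [k], is invariant after every stem; so [k] is not altered by any rule here.
So the underlying form is /-gi/, and voiced stops become voiceless after a vowel.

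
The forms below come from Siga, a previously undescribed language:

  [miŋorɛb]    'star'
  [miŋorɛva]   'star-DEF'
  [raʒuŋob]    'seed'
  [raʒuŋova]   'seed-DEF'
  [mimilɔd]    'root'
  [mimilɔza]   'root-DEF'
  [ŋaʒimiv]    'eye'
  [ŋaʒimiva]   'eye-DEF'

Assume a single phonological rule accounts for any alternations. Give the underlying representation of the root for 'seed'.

/raʒuŋob/

The stem for 'seed' ends in [b] in [raʒuŋob] but [v] in [raʒuŋova].
But 'eye' keeps [v] in both environments ([ŋaʒimiv], [ŋaʒimiva]), so there is no rule changing /v/ to [b] in isolation.
Therefore /b/ is basic and [v] is derived by intervocalic spirantization (voiced stops become fricatives between vowels).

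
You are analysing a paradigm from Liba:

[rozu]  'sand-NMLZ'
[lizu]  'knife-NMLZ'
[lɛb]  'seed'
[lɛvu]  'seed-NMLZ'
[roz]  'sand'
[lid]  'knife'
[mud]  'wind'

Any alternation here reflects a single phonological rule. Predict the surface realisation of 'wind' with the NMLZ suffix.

The root 'knife' surfaces as [lid] and [lizu], with a stem-final [d] ~ [z] alternation.
But 'sand' keeps [z] in both environments ([roz], [rozu]), so there is no rule changing /z/ to [d] in isolation.
So /d/ is underlying, and a rule of intervocalic spirantization — voiced stops become fricatives between vowels — gives [z].
From [mud] the stem 'wind' is /mud/; between vowels this yields [muzu].

[muzu]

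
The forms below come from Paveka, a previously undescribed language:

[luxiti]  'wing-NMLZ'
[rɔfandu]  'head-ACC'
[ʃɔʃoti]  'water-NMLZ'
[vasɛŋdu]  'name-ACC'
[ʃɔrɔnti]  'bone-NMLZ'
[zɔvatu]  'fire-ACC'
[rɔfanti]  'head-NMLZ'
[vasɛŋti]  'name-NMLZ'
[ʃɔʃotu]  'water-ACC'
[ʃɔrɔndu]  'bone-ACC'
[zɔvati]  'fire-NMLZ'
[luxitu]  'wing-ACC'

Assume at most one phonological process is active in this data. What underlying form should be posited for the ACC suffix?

/-du/

The ACC suffix surfaces as [-du] and [-tu], depending on the final segment of the stem.
By contrast the NMLZ suffix keeps its initial [t] throughout — that segment must be underlying.
The ACC suffix is therefore /-du/ underlyingly, with post-vocalic devoicing: voiced stops become voiceless after a vowel.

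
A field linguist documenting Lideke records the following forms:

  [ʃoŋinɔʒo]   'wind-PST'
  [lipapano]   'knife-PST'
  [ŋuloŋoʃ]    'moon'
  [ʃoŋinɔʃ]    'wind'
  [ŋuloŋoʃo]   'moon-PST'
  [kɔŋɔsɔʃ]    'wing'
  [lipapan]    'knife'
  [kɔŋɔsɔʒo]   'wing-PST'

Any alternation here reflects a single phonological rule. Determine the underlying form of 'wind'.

The stem for 'wind' ends in [ʒ] in [ʃoŋinɔʒo] but [ʃ] in [ʃoŋinɔʃ].
But 'moon' keeps [ʃ] in both environments ([ŋuloŋoʃo], [ŋuloŋoʃ]), so there is no rule changing /ʃ/ to [ʒ] before the PST suffix.
So /ʒ/ is underlying, and a rule of word-final obstruent devoicing — voiced obstruents become voiceless word-finally — gives [ʃ].
So 'wind' = /ʃoŋinɔʒ/.

/ʃoŋinɔʒ/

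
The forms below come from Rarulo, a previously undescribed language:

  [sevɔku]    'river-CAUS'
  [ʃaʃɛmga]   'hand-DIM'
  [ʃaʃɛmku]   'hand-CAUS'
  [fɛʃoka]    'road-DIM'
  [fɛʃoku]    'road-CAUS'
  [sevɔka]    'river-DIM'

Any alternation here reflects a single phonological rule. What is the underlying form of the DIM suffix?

The DIM morpheme has two allomorphs, [-ga] and [-ka].
The CAUS suffix, which begins with [k], is invariant after every stem; so [k] is not altered by any rule here.
The DIM suffix is therefore /-ga/ underlyingly, with post-vocalic devoicing: voiced stops become voiceless after a vowel.

/-ga/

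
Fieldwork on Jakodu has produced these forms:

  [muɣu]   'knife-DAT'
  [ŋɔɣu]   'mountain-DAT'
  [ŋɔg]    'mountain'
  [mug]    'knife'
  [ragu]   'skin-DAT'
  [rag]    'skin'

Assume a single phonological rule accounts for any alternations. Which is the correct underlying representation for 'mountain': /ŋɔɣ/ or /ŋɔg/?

'mountain' shows [ɣ] ~ [g] at the end of the stem ([ŋɔɣu] vs [ŋɔg]).
Compare 'skin', with invariant [g] in [ragu] and [rag]: an analysis with underlying /g/ and a rule producing [ɣ] before the DAT suffix would wrongly predict alternation here too.
The alternation reflects word-final hardening: voiced fricatives become stops word-finally. /ɣ/ is underlying.

/ŋɔɣ/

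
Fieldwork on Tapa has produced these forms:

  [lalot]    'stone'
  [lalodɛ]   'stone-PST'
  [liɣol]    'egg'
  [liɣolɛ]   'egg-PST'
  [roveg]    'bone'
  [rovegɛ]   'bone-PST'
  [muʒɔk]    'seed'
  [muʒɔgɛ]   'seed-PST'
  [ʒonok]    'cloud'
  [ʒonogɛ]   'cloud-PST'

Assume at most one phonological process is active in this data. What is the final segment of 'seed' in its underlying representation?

/k/

In [muʒɔk] and [muʒɔgɛ] the final segment of 'seed' alternates: [k] ~ [g].
If /g/ were underlying and a rule turned it into [k] in isolation, 'bone' would also alternate; but it has [g] in both [roveg] and [rovegɛ].
The underlying segment must be /k/; voiceless stops become voiced between vowels, yielding [g] there.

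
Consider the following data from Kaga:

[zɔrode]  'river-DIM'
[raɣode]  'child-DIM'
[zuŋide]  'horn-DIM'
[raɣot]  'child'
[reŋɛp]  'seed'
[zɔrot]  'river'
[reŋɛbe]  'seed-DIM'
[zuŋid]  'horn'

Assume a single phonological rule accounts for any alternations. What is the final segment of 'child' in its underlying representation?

The stem for 'child' ends in [d] in [raɣode] but [t] in [raɣot].
The stem 'horn' ([zuŋide], [zuŋid]) shows [d] unchanged in both environments, so [d] cannot be basic with [t] derived in isolation.
Therefore /t/ is basic and [d] is derived by intervocalic voicing (voiceless stops become voiced between vowels).

/t/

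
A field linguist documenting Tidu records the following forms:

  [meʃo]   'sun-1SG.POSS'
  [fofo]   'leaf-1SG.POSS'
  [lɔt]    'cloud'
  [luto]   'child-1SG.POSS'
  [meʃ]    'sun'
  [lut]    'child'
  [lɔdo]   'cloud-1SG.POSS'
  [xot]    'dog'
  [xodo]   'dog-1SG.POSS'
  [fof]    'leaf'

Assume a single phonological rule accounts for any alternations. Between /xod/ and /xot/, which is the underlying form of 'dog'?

/xod/

The root 'dog' surfaces as [xot] and [xodo], with a stem-final [t] ~ [d] alternation.
If /t/ were underlying and a rule turned it into [d] before the 1SG.POSS suffix, 'child' would also alternate; but it has [t] in both [lut] and [luto].
Therefore /d/ is basic and [t] is derived by word-final obstruent devoicing (voiced obstruents become voiceless word-finally).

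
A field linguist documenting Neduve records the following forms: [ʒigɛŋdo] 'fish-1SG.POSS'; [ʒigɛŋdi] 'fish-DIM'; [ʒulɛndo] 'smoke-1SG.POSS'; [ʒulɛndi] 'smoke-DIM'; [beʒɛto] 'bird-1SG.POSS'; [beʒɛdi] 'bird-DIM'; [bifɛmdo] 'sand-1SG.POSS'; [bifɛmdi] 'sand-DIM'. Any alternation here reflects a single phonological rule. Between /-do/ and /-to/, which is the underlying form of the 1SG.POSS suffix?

The 1SG.POSS morpheme has two allomorphs, [-do] and [-to].
By contrast the DIM suffix keeps its initial [d] throughout — that segment must be underlying.
The 1SG.POSS suffix is therefore /-to/ underlyingly, with post-nasal voicing: voiceless stops become voiced after a nasal.

/-to/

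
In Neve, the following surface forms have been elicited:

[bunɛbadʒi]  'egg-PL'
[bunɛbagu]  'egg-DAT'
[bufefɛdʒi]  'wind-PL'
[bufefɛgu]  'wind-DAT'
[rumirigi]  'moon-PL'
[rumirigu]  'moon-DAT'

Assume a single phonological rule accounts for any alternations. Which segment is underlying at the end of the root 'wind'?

/dʒ/

'wind' shows [dʒ] ~ [g] at the end of the stem ([bufefɛdʒi] vs [bufefɛgu]).
The stem 'moon' ([rumirigi], [rumirigu]) shows [g] unchanged in both environments, so [g] cannot be basic with [dʒ] derived before the PL suffix.
The alternation reflects depalatalization: palato-alveolar /dʒ/ becomes [g] when no front vowel follows. /dʒ/ is underlying.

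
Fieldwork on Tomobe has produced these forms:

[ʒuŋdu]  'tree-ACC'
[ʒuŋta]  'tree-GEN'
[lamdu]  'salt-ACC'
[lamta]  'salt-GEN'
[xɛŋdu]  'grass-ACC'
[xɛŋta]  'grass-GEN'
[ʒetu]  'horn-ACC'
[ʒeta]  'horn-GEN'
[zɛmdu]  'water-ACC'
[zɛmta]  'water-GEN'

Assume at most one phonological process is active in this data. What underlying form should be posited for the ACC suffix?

The ACC morpheme has two allomorphs, [-du] and [-tu].
The GEN suffix, which begins with [t], is invariant after every stem; so [t] is not altered by any rule here.
So the underlying form is /-du/, and voiced stops become voiceless after a vowel.

/-du/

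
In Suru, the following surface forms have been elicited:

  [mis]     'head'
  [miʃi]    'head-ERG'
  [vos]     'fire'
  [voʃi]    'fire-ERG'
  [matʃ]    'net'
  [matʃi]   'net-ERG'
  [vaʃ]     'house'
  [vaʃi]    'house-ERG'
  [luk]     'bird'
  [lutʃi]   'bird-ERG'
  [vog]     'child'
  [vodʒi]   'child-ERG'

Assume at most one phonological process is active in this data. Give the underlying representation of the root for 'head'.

/mis/

'head' shows [s] ~ [ʃ] at the end of the stem ([mis] vs [miʃi]).
The stem 'house' ([vaʃ], [vaʃi]) shows [ʃ] unchanged in both environments, so [ʃ] cannot be basic with [s] derived in isolation.
Therefore /s/ is basic and [ʃ] is derived by palatalization before a front vowel (/k/, /g/ and /s/ become palato-alveolar [tʃ], [dʒ] and [ʃ] before a front vowel).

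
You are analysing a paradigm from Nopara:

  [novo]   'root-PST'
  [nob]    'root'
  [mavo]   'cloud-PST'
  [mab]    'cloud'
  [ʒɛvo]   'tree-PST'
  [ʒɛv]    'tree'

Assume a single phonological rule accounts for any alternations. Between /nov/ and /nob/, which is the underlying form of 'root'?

/nob/

The root 'root' surfaces as [novo] and [nob], with a stem-final [v] ~ [b] alternation.
The stem 'tree' ([ʒɛvo], [ʒɛv]) shows [v] unchanged in both environments, so [v] cannot be basic with [b] derived in isolation.
The underlying segment must be /b/; voiced stops become fricatives between vowels, yielding [v] there.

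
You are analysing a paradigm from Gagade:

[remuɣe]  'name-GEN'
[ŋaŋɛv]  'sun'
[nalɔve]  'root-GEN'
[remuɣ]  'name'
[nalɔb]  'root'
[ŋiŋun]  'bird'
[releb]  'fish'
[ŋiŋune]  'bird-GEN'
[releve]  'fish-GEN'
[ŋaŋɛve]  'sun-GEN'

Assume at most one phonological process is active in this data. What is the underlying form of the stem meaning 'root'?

/nalɔb/

The root 'root' surfaces as [nalɔve] and [nalɔb], with a stem-final [v] ~ [b] alternation.
Compare 'sun', with invariant [v] in [ŋaŋɛve] and [ŋaŋɛv]: an analysis with underlying /v/ and a rule producing [b] in isolation would wrongly predict alternation here too.
Therefore /b/ is basic and [v] is derived by intervocalic spirantization (voiced stops become fricatives between vowels).
So 'root' = /nalɔb/.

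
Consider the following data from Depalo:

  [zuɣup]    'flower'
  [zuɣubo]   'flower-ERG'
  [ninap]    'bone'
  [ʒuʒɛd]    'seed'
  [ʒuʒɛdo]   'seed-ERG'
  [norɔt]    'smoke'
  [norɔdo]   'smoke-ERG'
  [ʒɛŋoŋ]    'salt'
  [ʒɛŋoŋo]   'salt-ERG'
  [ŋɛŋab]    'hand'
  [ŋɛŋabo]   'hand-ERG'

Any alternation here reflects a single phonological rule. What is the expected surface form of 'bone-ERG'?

[ninabo]

The stem for 'flower' ends in [p] in [zuɣup] but [b] in [zuɣubo].
If /b/ were underlying and a rule turned it into [p] in isolation, 'hand' would also alternate; but it has [b] in both [ŋɛŋab] and [ŋɛŋabo].
The underlying segment must be /p/; voiceless stops become voiced between vowels, yielding [b] there.
The one attested form of 'bone', [ninap], shows underlying /ninap/. Applying the same rule between vowels gives [ninabo].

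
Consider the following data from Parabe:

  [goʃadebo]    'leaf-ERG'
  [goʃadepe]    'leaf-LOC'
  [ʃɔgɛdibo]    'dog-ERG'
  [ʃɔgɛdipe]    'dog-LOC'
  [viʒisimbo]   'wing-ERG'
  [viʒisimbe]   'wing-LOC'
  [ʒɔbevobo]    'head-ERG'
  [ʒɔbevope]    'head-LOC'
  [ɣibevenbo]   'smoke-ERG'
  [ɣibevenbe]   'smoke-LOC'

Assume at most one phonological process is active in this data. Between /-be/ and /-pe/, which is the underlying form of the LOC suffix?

The LOC morpheme has two allomorphs, [-be] and [-pe].
By contrast the ERG suffix keeps its initial [b] throughout — that segment must be underlying.
So the underlying form is /-pe/, and voiceless stops become voiced after a nasal.

/-pe/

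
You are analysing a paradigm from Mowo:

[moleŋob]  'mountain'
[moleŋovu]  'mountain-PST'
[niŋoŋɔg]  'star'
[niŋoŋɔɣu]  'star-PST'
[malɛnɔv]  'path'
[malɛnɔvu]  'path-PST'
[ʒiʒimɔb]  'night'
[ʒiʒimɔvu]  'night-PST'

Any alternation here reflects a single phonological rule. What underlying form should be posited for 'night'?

In [ʒiʒimɔb] and [ʒiʒimɔvu] the final segment of 'night' alternates: [b] ~ [v].
The stem 'path' ([malɛnɔv], [malɛnɔvu]) shows [v] unchanged in both environments, so [v] cannot be basic with [b] derived in isolation.
So /b/ is underlying, and a rule of intervocalic spirantization — voiced stops become fricatives between vowels — gives [v].
Hence 'night' is /ʒiʒimɔb/ underlyingly.

/ʒiʒimɔb/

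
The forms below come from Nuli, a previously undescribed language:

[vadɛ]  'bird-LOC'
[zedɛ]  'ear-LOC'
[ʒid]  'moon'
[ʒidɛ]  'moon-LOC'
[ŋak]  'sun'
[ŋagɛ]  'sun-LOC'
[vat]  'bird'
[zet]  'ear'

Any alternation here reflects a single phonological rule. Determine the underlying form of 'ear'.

The stem for 'ear' ends in [t] in [zet] but [d] in [zedɛ].
The stem 'moon' ([ʒid], [ʒidɛ]) shows [d] unchanged in both environments, so [d] cannot be basic with [t] derived in isolation.
The alternation reflects intervocalic voicing: voiceless stops become voiced between vowels. /t/ is underlying.

/zet/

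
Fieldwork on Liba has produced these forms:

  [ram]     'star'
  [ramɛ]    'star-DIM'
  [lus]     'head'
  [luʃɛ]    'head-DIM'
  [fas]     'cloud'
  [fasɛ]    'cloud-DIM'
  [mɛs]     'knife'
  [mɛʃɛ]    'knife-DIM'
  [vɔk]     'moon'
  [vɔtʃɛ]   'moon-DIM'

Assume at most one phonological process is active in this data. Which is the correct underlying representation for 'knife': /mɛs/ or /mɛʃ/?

'knife' shows [s] ~ [ʃ] at the end of the stem ([mɛs] vs [mɛʃɛ]).
Compare 'cloud', with invariant [s] in [fas] and [fasɛ]: an analysis with underlying /s/ and a rule producing [ʃ] before the DIM suffix would wrongly predict alternation here too.
The underlying segment must be /ʃ/; palato-alveolar /tʃ/ and /ʃ/ become [k] and [s] when no front vowel follows, yielding [s] there.

/mɛʃ/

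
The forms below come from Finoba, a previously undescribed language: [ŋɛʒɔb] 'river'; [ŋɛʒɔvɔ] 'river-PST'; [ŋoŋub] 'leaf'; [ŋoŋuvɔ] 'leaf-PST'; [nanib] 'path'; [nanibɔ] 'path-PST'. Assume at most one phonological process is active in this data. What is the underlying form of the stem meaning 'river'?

The root 'river' surfaces as [ŋɛʒɔb] and [ŋɛʒɔvɔ], with a stem-final [b] ~ [v] alternation.
The stem 'path' ([nanib], [nanibɔ]) shows [b] unchanged in both environments, so [b] cannot be basic with [v] derived before the PST suffix.
The alternation reflects word-final hardening: voiced fricatives become stops word-finally. /v/ is underlying.

/ŋɛʒɔv/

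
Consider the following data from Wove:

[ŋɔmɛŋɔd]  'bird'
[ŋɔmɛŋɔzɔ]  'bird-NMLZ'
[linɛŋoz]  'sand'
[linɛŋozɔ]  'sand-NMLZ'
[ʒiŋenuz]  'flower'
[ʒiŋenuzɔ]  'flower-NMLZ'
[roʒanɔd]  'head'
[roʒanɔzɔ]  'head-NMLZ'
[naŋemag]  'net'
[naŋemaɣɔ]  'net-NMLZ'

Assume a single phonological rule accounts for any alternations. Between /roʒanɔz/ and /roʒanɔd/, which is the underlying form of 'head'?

/roʒanɔd/

The root 'head' surfaces as [roʒanɔd] and [roʒanɔzɔ], with a stem-final [d] ~ [z] alternation.
The stem 'sand' ([linɛŋoz], [linɛŋozɔ]) shows [z] unchanged in both environments, so [z] cannot be basic with [d] derived in isolation.
Therefore /d/ is basic and [z] is derived by intervocalic spirantization (voiced stops become fricatives between vowels).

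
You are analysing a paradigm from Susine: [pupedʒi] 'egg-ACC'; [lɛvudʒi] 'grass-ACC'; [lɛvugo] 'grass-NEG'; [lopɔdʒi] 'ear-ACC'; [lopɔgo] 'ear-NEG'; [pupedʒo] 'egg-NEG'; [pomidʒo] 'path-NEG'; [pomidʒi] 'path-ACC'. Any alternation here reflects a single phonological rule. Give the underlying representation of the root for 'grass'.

The root 'grass' surfaces as [lɛvugo] and [lɛvudʒi], with a stem-final [g] ~ [dʒ] alternation.
Compare 'path', with invariant [dʒ] in [pomidʒo] and [pomidʒi]: an analysis with underlying /dʒ/ and a rule producing [g] before the NEG suffix would wrongly predict alternation here too.
So /g/ is underlying, and a rule of palatalization before a front vowel — /g/ becomes palato-alveolar [dʒ] before a front vowel — gives [dʒ].
So 'grass' = /lɛvug/.

/lɛvug/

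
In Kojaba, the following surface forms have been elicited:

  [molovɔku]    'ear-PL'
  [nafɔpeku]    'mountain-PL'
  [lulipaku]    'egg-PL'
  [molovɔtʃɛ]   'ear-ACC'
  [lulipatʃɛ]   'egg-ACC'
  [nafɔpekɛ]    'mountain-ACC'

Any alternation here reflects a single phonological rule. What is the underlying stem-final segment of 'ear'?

In [molovɔtʃɛ] and [molovɔku] the final segment of 'ear' alternates: [tʃ] ~ [k].
But 'mountain' keeps [k] in both environments ([nafɔpekɛ], [nafɔpeku]), so there is no rule changing /k/ to [tʃ] before the ACC suffix.
So /tʃ/ is underlying, and a rule of depalatalization — palato-alveolar /tʃ/ becomes [k] when no front vowel follows — gives [k].

/tʃ/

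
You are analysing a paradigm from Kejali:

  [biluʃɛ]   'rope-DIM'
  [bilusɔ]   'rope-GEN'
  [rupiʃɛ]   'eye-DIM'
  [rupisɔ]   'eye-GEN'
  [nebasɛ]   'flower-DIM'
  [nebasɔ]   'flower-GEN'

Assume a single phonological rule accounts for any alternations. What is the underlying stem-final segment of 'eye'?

In [rupiʃɛ] and [rupisɔ] the final segment of 'eye' alternates: [ʃ] ~ [s].
If /s/ were underlying and a rule turned it into [ʃ] before the DIM suffix, 'flower' would also alternate; but it has [s] in both [nebasɛ] and [nebasɔ].
The underlying segment must be /ʃ/; palato-alveolar /ʃ/ becomes [s] when no front vowel follows, yielding [s] there.

/ʃ/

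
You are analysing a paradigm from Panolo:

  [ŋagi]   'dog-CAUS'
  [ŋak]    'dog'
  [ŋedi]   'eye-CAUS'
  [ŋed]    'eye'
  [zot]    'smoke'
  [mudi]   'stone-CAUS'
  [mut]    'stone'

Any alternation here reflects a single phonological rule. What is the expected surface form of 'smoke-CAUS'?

In [mudi] and [mut] the final segment of 'stone' alternates: [d] ~ [t].
If /d/ were underlying and a rule turned it into [t] in isolation, 'eye' would also alternate; but it has [d] in both [ŋedi] and [ŋed].
So /t/ is underlying, and a rule of intervocalic voicing — voiceless stops become voiced between vowels — gives [d].
The one attested form of 'smoke', [zot], shows underlying /zot/. Applying the same rule between vowels gives [zodi].

[zodi]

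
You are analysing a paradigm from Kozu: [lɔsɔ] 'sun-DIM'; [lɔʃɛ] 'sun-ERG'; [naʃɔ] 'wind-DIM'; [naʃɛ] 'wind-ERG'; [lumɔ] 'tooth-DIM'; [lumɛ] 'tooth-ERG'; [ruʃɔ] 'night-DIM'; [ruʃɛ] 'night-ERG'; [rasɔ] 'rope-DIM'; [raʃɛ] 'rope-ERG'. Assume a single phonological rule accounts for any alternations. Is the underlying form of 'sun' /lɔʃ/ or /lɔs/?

/lɔs/

The stem for 'sun' ends in [s] in [lɔsɔ] but [ʃ] in [lɔʃɛ].
The stem 'wind' ([naʃɔ], [naʃɛ]) shows [ʃ] unchanged in both environments, so [ʃ] cannot be basic with [s] derived before the DIM suffix.
The alternation reflects palatalization before a front vowel: /s/ becomes palato-alveolar [ʃ] before a front vowel. /s/ is underlying.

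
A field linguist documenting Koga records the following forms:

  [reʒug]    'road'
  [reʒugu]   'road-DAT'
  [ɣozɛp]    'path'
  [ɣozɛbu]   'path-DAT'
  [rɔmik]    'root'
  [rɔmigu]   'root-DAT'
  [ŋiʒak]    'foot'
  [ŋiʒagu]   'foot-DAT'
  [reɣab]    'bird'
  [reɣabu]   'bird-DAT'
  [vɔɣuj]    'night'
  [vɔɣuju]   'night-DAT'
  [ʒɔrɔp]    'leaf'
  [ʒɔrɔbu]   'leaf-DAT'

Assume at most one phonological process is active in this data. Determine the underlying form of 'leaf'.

The stem for 'leaf' ends in [p] in [ʒɔrɔp] but [b] in [ʒɔrɔbu].
But 'bird' keeps [b] in both environments ([reɣab], [reɣabu]), so there is no rule changing /b/ to [p] in isolation.
So /p/ is underlying, and a rule of intervocalic voicing — voiceless stops become voiced between vowels — gives [b].
So 'leaf' = /ʒɔrɔp/.

/ʒɔrɔp/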